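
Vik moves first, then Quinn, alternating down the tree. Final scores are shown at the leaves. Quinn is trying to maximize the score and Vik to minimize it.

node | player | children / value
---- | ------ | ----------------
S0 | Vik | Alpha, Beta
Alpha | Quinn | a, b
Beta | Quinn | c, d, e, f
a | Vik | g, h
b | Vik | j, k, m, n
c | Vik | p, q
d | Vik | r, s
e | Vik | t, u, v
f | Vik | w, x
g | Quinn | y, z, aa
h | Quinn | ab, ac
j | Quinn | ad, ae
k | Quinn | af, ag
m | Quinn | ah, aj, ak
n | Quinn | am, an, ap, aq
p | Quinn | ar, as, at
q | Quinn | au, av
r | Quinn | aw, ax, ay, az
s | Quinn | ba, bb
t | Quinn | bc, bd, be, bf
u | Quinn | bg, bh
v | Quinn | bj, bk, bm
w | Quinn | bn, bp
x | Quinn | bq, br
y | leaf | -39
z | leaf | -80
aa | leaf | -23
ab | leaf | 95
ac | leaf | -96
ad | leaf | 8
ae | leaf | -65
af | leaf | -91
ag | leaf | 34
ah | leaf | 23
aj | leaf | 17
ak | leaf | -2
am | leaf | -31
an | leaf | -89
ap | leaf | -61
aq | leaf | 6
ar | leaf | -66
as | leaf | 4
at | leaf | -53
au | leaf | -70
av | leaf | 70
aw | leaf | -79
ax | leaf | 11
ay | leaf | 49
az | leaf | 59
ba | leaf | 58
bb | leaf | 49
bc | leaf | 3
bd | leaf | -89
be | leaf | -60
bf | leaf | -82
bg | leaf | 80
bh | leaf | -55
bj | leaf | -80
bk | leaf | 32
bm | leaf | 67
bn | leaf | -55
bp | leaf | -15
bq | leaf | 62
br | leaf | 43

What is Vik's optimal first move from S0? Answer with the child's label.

Alpha

g (Quinn): max(-39, -80, -23) = -23
h (Quinn): max(95, -96) = 95
a (Vik): min(-23, 95) = -23
j (Quinn): max(8, -65) = 8
k (Quinn): max(-91, 34) = 34
m (Quinn): max(23, 17, -2) = 23
n (Quinn): max(-31, -89, -61, 6) = 6
b (Vik): min(8, 34, 23, 6) = 6
Alpha (Quinn): max(-23, 6) = 6
p (Quinn): max(-66, 4, -53) = 4
q (Quinn): max(-70, 70) = 70
c (Vik): min(4, 70) = 4
r (Quinn): max(-79, 11, 49, 59) = 59
s (Quinn): max(58, 49) = 58
d (Vik): min(59, 58) = 58
t (Quinn): max(3, -89, -60, -82) = 3
u (Quinn): max(80, -55) = 80
v (Quinn): max(-80, 32, 67) = 67
e (Vik): min(3, 80, 67) = 3
w (Quinn): max(-55, -15) = -15
x (Quinn): max(62, 43) = 62
f (Vik): min(-15, 62) = -15
Beta (Quinn): max(4, 58, 3, -15) = 58
S0 (Vik): min(6, 58) = 6
Vik at S0 wants the lowest of {Alpha=6, Beta=58}, so chooses Alpha.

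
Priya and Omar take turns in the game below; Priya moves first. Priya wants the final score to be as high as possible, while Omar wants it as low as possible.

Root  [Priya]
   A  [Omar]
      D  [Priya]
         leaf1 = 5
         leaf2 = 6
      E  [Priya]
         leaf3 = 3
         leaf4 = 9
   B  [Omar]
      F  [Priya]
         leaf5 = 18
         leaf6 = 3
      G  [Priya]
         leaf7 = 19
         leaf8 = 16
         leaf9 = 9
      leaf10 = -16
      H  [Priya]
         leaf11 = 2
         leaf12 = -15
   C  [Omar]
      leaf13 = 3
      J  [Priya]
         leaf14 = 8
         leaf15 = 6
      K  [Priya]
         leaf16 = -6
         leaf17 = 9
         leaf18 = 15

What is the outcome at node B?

F (Priya): max(18, 3) = 18
G (Priya): max(19, 16, 9) = 19
H (Priya): max(2, -15) = 2
B (Omar): min(18, 19, -16, 2) = -16

-16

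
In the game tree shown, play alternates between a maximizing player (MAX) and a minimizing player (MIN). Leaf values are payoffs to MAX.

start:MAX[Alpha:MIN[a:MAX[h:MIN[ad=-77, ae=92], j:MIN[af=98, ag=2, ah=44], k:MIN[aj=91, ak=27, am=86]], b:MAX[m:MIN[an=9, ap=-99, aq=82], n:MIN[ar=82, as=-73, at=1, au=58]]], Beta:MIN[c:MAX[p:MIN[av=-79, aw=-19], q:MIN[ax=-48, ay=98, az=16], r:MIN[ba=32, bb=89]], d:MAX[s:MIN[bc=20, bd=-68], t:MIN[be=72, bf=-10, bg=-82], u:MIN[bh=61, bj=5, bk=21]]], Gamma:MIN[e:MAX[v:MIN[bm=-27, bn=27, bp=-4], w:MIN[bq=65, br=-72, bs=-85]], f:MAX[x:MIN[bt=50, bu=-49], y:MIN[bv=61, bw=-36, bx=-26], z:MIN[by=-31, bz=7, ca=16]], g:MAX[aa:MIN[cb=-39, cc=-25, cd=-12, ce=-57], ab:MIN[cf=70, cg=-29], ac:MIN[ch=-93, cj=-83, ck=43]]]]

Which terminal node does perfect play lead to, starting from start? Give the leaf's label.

bj

h (MIN): min(-77, 92) = -77
j (MIN): min(98, 2, 44) = 2
k (MIN): min(91, 27, 86) = 27
a (MAX): max(-77, 2, 27) = 27
m (MIN): min(9, -99, 82) = -99
n (MIN): min(82, -73, 1, 58) = -73
b (MAX): max(-99, -73) = -73
Alpha (MIN): min(27, -73) = -73
p (MIN): min(-79, -19) = -79
q (MIN): min(-48, 98, 16) = -48
r (MIN): min(32, 89) = 32
c (MAX): max(-79, -48, 32) = 32
s (MIN): min(20, -68) = -68
t (MIN): min(72, -10, -82) = -82
u (MIN): min(61, 5, 21) = 5
d (MAX): max(-68, -82, 5) = 5
Beta (MIN): min(32, 5) = 5
v (MIN): min(-27, 27, -4) = -27
w (MIN): min(65, -72, -85) = -85
e (MAX): max(-27, -85) = -27
x (MIN): min(50, -49) = -49
y (MIN): min(61, -36, -26) = -36
z (MIN): min(-31, 7, 16) = -31
f (MAX): max(-49, -36, -31) = -31
aa (MIN): min(-39, -25, -12, -57) = -57
ab (MIN): min(70, -29) = -29
ac (MIN): min(-93, -83, 43) = -93
g (MAX): max(-57, -29, -93) = -29
Gamma (MIN): min(-27, -31, -29) = -31
start (MAX): max(-73, 5, -31) = 5
At start, MAX picks Beta (highest: 5).
At Beta, MIN picks d (lowest: 5).
At d, MAX picks u (highest: 5).
At u, MIN picks bj (lowest: 5).
Terminal value 5.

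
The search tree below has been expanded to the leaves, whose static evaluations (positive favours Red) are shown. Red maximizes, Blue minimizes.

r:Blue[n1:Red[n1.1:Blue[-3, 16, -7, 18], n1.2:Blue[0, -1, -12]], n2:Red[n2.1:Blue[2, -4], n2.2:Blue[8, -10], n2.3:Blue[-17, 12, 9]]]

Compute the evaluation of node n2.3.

n2.3 (Blue): min(-17, 12, 9) = -17

-17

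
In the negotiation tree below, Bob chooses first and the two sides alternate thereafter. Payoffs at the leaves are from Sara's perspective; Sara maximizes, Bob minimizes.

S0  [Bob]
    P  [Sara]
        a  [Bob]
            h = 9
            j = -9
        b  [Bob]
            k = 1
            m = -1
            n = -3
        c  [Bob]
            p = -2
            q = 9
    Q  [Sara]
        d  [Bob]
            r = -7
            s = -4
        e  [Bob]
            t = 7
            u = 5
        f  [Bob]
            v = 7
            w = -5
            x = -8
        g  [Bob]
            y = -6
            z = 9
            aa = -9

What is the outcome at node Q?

5

d (Bob): min(-7, -4) = -7
e (Bob): min(7, 5) = 5
f (Bob): min(7, -5, -8) = -8
g (Bob): min(-6, 9, -9) = -9
Q (Sara): max(-7, 5, -8, -9) = 5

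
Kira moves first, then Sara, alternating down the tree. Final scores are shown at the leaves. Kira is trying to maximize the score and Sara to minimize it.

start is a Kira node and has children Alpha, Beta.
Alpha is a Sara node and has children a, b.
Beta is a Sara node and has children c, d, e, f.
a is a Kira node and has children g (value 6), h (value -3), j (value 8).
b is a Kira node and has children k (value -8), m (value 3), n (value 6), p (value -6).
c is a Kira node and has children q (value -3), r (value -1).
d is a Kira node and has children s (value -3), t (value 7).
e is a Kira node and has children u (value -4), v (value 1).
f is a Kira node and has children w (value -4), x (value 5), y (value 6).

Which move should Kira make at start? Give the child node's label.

Alpha

a (Kira): max(6, -3, 8) = 8
b (Kira): max(-8, 3, 6, -6) = 6
Alpha (Sara): min(8, 6) = 6
c (Kira): max(-3, -1) = -1
d (Kira): max(-3, 7) = 7
e (Kira): max(-4, 1) = 1
f (Kira): max(-4, 5, 6) = 6
Beta (Sara): min(-1, 7, 1, 6) = -1
start (Kira): max(6, -1) = 6
Kira at start wants the highest of {Alpha=6, Beta=-1}, so chooses Alpha.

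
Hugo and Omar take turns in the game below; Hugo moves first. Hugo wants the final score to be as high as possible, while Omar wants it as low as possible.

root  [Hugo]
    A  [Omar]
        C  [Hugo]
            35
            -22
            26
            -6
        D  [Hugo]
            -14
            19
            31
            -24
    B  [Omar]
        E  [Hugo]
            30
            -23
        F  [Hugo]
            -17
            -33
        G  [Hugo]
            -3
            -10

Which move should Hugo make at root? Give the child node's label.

C (Hugo): max(35, -22, 26, -6) = 35
D (Hugo): max(-14, 19, 31, -24) = 31
A (Omar): min(35, 31) = 31
E (Hugo): max(30, -23) = 30
F (Hugo): max(-17, -33) = -17
G (Hugo): max(-3, -10) = -3
B (Omar): min(30, -17, -3) = -17
root (Hugo): max(31, -17) = 31
Hugo at root wants the highest of {A=31, B=-17}, so chooses A.

A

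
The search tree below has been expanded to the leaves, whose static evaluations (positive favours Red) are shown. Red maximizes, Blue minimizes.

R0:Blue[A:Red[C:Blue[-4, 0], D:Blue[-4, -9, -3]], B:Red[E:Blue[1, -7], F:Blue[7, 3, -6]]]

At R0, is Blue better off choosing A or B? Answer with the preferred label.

C (Blue): min(-4, 0) = -4
D (Blue): min(-4, -9, -3) = -9
A (Red): max(-4, -9) = -4
E (Blue): min(1, -7) = -7
F (Blue): min(7, 3, -6) = -6
B (Red): max(-7, -6) = -6
Blue prefers the lower value; A=-4, B=-6. B is better since -6 < -4.

B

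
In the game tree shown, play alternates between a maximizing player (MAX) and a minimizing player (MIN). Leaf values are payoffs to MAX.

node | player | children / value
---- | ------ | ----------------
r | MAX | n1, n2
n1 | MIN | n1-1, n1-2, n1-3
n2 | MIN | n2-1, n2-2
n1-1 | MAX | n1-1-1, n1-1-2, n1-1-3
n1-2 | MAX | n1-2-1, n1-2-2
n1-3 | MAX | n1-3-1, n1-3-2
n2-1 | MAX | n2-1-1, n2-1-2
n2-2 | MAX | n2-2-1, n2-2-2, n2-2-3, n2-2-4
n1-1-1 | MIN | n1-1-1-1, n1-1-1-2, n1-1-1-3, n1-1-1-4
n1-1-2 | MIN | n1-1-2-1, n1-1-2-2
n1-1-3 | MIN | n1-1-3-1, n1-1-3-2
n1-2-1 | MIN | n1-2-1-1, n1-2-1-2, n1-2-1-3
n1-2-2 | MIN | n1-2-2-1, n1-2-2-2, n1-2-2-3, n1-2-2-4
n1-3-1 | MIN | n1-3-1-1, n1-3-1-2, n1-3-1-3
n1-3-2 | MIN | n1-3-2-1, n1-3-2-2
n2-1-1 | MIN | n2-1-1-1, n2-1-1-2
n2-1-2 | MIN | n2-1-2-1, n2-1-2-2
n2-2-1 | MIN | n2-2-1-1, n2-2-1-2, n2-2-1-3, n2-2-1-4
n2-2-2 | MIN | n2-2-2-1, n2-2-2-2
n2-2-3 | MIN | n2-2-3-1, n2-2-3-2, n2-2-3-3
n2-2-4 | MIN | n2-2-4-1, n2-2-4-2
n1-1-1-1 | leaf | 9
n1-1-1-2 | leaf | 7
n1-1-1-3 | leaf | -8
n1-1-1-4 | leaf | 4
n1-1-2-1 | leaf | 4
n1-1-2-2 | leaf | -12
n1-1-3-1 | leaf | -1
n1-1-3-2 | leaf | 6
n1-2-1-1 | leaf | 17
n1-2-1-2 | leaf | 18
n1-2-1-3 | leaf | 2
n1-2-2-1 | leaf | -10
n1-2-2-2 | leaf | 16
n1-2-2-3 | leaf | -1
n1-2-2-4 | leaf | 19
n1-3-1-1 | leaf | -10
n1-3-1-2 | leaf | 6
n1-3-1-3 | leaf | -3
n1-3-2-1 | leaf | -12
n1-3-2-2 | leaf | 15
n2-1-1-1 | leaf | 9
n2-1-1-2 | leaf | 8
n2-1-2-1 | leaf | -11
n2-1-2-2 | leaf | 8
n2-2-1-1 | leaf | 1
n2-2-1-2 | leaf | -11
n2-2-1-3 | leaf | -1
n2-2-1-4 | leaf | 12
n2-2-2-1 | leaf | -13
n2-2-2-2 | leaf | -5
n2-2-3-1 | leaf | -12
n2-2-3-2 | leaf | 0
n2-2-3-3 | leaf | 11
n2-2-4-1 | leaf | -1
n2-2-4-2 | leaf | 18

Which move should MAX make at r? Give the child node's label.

n2

n1-1-1 (MIN): min(9, 7, -8, 4) = -8
n1-1-2 (MIN): min(4, -12) = -12
n1-1-3 (MIN): min(-1, 6) = -1
n1-1 (MAX): max(-8, -12, -1) = -1
n1-2-1 (MIN): min(17, 18, 2) = 2
n1-2-2 (MIN): min(-10, 16, -1, 19) = -10
n1-2 (MAX): max(2, -10) = 2
n1-3-1 (MIN): min(-10, 6, -3) = -10
n1-3-2 (MIN): min(-12, 15) = -12
n1-3 (MAX): max(-10, -12) = -10
n1 (MIN): min(-1, 2, -10) = -10
n2-1-1 (MIN): min(9, 8) = 8
n2-1-2 (MIN): min(-11, 8) = -11
n2-1 (MAX): max(8, -11) = 8
n2-2-1 (MIN): min(1, -11, -1, 12) = -11
n2-2-2 (MIN): min(-13, -5) = -13
n2-2-3 (MIN): min(-12, 0, 11) = -12
n2-2-4 (MIN): min(-1, 18) = -1
n2-2 (MAX): max(-11, -13, -12, -1) = -1
n2 (MIN): min(8, -1) = -1
r (MAX): max(-10, -1) = -1
MAX at r wants the highest of {n1=-10, n2=-1}, so chooses n2.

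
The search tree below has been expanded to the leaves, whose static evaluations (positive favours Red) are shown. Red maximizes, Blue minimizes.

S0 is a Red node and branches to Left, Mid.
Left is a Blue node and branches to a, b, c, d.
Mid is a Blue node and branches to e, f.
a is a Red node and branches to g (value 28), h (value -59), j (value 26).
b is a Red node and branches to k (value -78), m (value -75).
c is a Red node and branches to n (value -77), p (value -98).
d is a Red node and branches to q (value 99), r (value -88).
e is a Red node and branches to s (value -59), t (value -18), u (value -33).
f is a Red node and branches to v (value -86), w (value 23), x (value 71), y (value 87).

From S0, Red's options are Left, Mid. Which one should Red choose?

a (Red): max(28, -59, 26) = 28
b (Red): max(-78, -75) = -75
c (Red): max(-77, -98) = -77
d (Red): max(99, -88) = 99
Left (Blue): min(28, -75, -77, 99) = -77
e (Red): max(-59, -18, -33) = -18
f (Red): max(-86, 23, 71, 87) = 87
Mid (Blue): min(-18, 87) = -18
S0 (Red): max(-77, -18) = -18
Red at S0 wants the highest of {Left=-77, Mid=-18}, so chooses Mid.

Mid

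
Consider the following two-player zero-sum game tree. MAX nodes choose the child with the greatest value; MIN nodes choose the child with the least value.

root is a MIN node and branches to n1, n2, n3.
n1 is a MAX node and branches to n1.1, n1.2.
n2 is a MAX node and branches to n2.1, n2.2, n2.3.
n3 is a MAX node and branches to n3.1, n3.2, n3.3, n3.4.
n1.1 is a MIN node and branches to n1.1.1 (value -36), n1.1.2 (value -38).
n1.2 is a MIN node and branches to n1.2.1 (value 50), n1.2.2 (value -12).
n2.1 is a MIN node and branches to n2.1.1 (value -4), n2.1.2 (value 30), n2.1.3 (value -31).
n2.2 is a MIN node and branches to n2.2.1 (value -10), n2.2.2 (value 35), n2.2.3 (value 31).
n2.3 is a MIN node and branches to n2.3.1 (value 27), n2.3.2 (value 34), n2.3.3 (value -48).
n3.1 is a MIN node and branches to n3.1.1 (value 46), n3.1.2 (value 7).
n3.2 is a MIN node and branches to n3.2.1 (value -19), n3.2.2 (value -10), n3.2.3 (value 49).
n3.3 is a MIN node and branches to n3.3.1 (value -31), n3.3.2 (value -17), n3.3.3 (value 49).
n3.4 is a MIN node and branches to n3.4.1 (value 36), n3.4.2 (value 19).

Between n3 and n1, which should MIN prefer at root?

n1

n3.1 (MIN): min(46, 7) = 7
n3.2 (MIN): min(-19, -10, 49) = -19
n3.3 (MIN): min(-31, -17, 49) = -31
n3.4 (MIN): min(36, 19) = 19
n3 (MAX): max(7, -19, -31, 19) = 19
n1.1 (MIN): min(-36, -38) = -38
n1.2 (MIN): min(50, -12) = -12
n1 (MAX): max(-38, -12) = -12
MIN prefers the lower value; n3=19, n1=-12. n1 is better since -12 < 19.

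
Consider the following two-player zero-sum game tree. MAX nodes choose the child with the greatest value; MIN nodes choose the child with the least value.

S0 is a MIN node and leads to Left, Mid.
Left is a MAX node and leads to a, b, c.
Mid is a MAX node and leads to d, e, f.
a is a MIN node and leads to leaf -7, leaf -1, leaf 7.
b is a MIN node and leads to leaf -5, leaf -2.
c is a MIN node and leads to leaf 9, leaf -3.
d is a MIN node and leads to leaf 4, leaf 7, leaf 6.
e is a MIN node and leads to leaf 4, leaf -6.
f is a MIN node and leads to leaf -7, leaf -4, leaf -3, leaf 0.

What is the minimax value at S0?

-3

a (MIN): min(-7, -1, 7) = -7
b (MIN): min(-5, -2) = -5
c (MIN): min(9, -3) = -3
Left (MAX): max(-7, -5, -3) = -3
d (MIN): min(4, 7, 6) = 4
e (MIN): min(4, -6) = -6
f (MIN): min(-7, -4, -3, 0) = -7
Mid (MAX): max(4, -6, -7) = 4
S0 (MIN): min(-3, 4) = -3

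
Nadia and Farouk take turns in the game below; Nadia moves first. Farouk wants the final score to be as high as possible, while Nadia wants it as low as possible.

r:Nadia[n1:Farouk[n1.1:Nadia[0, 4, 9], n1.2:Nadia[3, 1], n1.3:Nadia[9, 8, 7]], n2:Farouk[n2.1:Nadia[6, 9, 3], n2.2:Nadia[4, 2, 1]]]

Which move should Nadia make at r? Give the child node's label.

n1.1 (Nadia): min(0, 4, 9) = 0
n1.2 (Nadia): min(3, 1) = 1
n1.3 (Nadia): min(9, 8, 7) = 7
n1 (Farouk): max(0, 1, 7) = 7
n2.1 (Nadia): min(6, 9, 3) = 3
n2.2 (Nadia): min(4, 2, 1) = 1
n2 (Farouk): max(3, 1) = 3
r (Nadia): min(7, 3) = 3
Nadia at r wants the lowest of {n1=7, n2=3}, so chooses n2.

n2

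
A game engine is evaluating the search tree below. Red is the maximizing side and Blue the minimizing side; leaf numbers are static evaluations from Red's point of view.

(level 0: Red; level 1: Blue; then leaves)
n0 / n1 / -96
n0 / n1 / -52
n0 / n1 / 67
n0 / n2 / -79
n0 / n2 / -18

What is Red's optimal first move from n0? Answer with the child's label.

n2

n1 (Blue): min(-96, -52, 67) = -96
n2 (Blue): min(-79, -18) = -79
n0 (Red): max(-96, -79) = -79
Red at n0 wants the highest of {n1=-96, n2=-79}, so chooses n2.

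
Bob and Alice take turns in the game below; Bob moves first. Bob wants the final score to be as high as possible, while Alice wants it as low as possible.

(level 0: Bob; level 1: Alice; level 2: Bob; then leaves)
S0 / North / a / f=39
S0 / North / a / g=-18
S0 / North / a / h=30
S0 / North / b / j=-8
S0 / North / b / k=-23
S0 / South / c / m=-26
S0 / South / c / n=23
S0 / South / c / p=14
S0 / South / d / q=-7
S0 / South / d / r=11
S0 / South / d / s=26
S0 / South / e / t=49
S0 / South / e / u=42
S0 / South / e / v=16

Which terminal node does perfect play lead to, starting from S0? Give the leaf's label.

n

a (Bob): max(39, -18, 30) = 39
b (Bob): max(-8, -23) = -8
North (Alice): min(39, -8) = -8
c (Bob): max(-26, 23, 14) = 23
d (Bob): max(-7, 11, 26) = 26
e (Bob): max(49, 42, 16) = 49
South (Alice): min(23, 26, 49) = 23
S0 (Bob): max(-8, 23) = 23
At S0, Bob picks South (highest: 23).
At South, Alice picks c (lowest: 23).
At c, Bob picks n (highest: 23).
Terminal value 23.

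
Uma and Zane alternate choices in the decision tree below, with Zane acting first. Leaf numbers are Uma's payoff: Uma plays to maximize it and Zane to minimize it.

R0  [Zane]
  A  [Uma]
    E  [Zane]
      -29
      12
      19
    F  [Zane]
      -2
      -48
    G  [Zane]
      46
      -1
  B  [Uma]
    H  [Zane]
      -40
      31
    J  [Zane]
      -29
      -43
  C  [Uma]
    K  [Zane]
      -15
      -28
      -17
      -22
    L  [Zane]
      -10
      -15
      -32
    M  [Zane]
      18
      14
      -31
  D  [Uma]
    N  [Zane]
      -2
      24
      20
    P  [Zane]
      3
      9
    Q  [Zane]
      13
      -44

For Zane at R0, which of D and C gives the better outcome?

N (Zane): min(-2, 24, 20) = -2
P (Zane): min(3, 9) = 3
Q (Zane): min(13, -44) = -44
D (Uma): max(-2, 3, -44) = 3
K (Zane): min(-15, -28, -17, -22) = -28
L (Zane): min(-10, -15, -32) = -32
M (Zane): min(18, 14, -31) = -31
C (Uma): max(-28, -32, -31) = -28
Zane prefers the lower value; D=3, C=-28. C is better since -28 < 3.

C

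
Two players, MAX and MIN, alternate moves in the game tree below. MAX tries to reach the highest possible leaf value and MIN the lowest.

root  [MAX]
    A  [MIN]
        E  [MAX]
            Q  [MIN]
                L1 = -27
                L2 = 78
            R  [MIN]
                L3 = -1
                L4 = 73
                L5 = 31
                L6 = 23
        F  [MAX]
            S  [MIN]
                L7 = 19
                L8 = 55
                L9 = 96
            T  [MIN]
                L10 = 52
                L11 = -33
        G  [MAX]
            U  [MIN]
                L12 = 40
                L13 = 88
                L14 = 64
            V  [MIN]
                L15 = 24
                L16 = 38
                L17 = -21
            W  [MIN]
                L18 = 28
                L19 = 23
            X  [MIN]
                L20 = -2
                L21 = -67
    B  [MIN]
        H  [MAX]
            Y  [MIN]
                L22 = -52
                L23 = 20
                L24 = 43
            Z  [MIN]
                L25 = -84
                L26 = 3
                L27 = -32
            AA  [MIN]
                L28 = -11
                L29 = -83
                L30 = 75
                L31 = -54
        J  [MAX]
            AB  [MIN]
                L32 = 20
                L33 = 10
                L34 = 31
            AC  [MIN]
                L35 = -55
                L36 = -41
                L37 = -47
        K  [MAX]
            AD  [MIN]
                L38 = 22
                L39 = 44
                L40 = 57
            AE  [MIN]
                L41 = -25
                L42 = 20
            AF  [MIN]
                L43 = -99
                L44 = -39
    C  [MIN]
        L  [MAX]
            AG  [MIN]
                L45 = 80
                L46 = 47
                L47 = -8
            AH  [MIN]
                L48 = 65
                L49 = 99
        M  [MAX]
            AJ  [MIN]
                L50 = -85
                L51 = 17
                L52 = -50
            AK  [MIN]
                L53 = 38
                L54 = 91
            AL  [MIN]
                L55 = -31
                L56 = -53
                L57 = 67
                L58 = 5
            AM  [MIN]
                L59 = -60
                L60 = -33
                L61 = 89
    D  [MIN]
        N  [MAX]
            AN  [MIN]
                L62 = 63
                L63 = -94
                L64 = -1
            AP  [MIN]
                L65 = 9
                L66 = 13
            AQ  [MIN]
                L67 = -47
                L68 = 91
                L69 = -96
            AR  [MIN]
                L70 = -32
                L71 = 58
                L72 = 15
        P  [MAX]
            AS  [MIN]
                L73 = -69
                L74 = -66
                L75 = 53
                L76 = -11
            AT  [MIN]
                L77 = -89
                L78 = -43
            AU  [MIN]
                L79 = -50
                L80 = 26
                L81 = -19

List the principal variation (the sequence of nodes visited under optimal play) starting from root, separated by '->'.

Q (MIN): min(-27, 78) = -27
R (MIN): min(-1, 73, 31, 23) = -1
E (MAX): max(-27, -1) = -1
S (MIN): min(19, 55, 96) = 19
T (MIN): min(52, -33) = -33
F (MAX): max(19, -33) = 19
U (MIN): min(40, 88, 64) = 40
V (MIN): min(24, 38, -21) = -21
W (MIN): min(28, 23) = 23
X (MIN): min(-2, -67) = -67
G (MAX): max(40, -21, 23, -67) = 40
A (MIN): min(-1, 19, 40) = -1
Y (MIN): min(-52, 20, 43) = -52
Z (MIN): min(-84, 3, -32) = -84
AA (MIN): min(-11, -83, 75, -54) = -83
H (MAX): max(-52, -84, -83) = -52
AB (MIN): min(20, 10, 31) = 10
AC (MIN): min(-55, -41, -47) = -55
J (MAX): max(10, -55) = 10
AD (MIN): min(22, 44, 57) = 22
AE (MIN): min(-25, 20) = -25
AF (MIN): min(-99, -39) = -99
K (MAX): max(22, -25, -99) = 22
B (MIN): min(-52, 10, 22) = -52
AG (MIN): min(80, 47, -8) = -8
AH (MIN): min(65, 99) = 65
L (MAX): max(-8, 65) = 65
AJ (MIN): min(-85, 17, -50) = -85
AK (MIN): min(38, 91) = 38
AL (MIN): min(-31, -53, 67, 5) = -53
AM (MIN): min(-60, -33, 89) = -60
M (MAX): max(-85, 38, -53, -60) = 38
C (MIN): min(65, 38) = 38
AN (MIN): min(63, -94, -1) = -94
AP (MIN): min(9, 13) = 9
AQ (MIN): min(-47, 91, -96) = -96
AR (MIN): min(-32, 58, 15) = -32
N (MAX): max(-94, 9, -96, -32) = 9
AS (MIN): min(-69, -66, 53, -11) = -69
AT (MIN): min(-89, -43) = -89
AU (MIN): min(-50, 26, -19) = -50
P (MAX): max(-69, -89, -50) = -50
D (MIN): min(9, -50) = -50
root (MAX): max(-1, -52, 38, -50) = 38
At root, MAX picks C (highest: 38).
At C, MIN picks M (lowest: 38).
At M, MAX picks AK (highest: 38).
At AK, MIN picks L53 (lowest: 38).
Terminal value 38.

root -> C -> M -> AK -> L53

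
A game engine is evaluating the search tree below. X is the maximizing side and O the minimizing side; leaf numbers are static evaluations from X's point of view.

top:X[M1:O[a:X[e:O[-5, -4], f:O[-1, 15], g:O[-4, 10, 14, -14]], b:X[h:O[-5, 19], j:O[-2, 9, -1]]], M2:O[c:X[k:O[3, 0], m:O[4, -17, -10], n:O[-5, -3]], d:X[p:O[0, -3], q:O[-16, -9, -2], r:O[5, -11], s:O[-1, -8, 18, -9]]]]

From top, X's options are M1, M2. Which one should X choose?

e (O): min(-5, -4) = -5
f (O): min(-1, 15) = -1
g (O): min(-4, 10, 14, -14) = -14
a (X): max(-5, -1, -14) = -1
h (O): min(-5, 19) = -5
j (O): min(-2, 9, -1) = -2
b (X): max(-5, -2) = -2
M1 (O): min(-1, -2) = -2
k (O): min(3, 0) = 0
m (O): min(4, -17, -10) = -17
n (O): min(-5, -3) = -5
c (X): max(0, -17, -5) = 0
p (O): min(0, -3) = -3
q (O): min(-16, -9, -2) = -16
r (O): min(5, -11) = -11
s (O): min(-1, -8, 18, -9) = -9
d (X): max(-3, -16, -11, -9) = -3
M2 (O): min(0, -3) = -3
top (X): max(-2, -3) = -2
X at top wants the highest of {M1=-2, M2=-3}, so chooses M1.

M1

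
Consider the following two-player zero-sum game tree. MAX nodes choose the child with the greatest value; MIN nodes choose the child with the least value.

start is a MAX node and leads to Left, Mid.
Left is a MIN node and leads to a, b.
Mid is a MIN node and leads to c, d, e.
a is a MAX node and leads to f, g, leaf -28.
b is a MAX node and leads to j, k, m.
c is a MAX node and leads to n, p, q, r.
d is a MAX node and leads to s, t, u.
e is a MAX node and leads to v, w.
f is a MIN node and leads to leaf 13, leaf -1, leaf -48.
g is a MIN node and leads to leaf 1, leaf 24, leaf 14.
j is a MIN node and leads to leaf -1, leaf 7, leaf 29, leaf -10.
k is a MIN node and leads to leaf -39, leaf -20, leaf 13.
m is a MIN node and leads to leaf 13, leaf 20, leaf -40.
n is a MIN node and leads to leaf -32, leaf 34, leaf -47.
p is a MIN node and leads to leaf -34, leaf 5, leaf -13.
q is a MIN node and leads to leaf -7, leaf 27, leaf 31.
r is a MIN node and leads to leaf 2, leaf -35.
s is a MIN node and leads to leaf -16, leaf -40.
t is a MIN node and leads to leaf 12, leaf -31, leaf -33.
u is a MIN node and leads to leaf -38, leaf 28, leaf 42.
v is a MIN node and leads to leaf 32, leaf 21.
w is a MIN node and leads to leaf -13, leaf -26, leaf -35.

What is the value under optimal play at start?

f (MIN): min(13, -1, -48) = -48
g (MIN): min(1, 24, 14) = 1
a (MAX): max(-48, 1, -28) = 1
j (MIN): min(-1, 7, 29, -10) = -10
k (MIN): min(-39, -20, 13) = -39
m (MIN): min(13, 20, -40) = -40
b (MAX): max(-10, -39, -40) = -10
Left (MIN): min(1, -10) = -10
n (MIN): min(-32, 34, -47) = -47
p (MIN): min(-34, 5, -13) = -34
q (MIN): min(-7, 27, 31) = -7
r (MIN): min(2, -35) = -35
c (MAX): max(-47, -34, -7, -35) = -7
s (MIN): min(-16, -40) = -40
t (MIN): min(12, -31, -33) = -33
u (MIN): min(-38, 28, 42) = -38
d (MAX): max(-40, -33, -38) = -33
v (MIN): min(32, 21) = 21
w (MIN): min(-13, -26, -35) = -35
e (MAX): max(21, -35) = 21
Mid (MIN): min(-7, -33, 21) = -33
start (MAX): max(-10, -33) = -10

-10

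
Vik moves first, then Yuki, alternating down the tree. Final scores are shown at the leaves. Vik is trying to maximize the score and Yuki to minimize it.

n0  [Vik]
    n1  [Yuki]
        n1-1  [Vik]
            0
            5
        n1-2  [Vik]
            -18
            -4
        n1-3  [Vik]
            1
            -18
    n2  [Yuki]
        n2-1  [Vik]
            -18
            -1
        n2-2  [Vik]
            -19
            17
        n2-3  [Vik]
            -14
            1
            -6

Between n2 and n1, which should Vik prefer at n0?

n2-1 (Vik): max(-18, -1) = -1
n2-2 (Vik): max(-19, 17) = 17
n2-3 (Vik): max(-14, 1, -6) = 1
n2 (Yuki): min(-1, 17, 1) = -1
n1-1 (Vik): max(0, 5) = 5
n1-2 (Vik): max(-18, -4) = -4
n1-3 (Vik): max(1, -18) = 1
n1 (Yuki): min(5, -4, 1) = -4
Vik prefers the higher value; n2=-1, n1=-4. n2 is better since -1 > -4.

n2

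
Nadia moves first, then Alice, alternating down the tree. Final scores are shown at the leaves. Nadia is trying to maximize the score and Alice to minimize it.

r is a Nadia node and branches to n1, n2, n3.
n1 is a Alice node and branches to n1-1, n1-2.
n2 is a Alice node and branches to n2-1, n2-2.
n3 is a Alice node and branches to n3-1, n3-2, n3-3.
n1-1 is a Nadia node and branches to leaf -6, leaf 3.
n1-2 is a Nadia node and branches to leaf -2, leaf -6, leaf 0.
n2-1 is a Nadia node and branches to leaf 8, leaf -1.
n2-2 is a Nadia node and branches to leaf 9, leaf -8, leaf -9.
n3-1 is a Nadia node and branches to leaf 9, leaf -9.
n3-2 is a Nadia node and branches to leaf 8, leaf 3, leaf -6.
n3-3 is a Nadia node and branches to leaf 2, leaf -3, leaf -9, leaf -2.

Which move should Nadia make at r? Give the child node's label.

n2

n1-1 (Nadia): max(-6, 3) = 3
n1-2 (Nadia): max(-2, -6, 0) = 0
n1 (Alice): min(3, 0) = 0
n2-1 (Nadia): max(8, -1) = 8
n2-2 (Nadia): max(9, -8, -9) = 9
n2 (Alice): min(8, 9) = 8
n3-1 (Nadia): max(9, -9) = 9
n3-2 (Nadia): max(8, 3, -6) = 8
n3-3 (Nadia): max(2, -3, -9, -2) = 2
n3 (Alice): min(9, 8, 2) = 2
r (Nadia): max(0, 8, 2) = 8
Nadia at r wants the highest of {n1=0, n2=8, n3=2}, so chooses n2.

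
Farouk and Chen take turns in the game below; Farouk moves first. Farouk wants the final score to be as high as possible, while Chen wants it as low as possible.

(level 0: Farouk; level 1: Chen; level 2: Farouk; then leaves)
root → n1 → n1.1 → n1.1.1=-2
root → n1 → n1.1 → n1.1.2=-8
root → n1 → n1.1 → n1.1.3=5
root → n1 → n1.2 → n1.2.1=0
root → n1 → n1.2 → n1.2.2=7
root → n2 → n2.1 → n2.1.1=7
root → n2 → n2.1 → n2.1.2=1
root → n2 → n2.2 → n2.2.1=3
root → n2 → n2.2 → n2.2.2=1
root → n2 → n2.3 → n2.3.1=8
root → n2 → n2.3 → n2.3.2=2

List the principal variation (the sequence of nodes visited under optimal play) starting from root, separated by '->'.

n1.1 (Farouk): max(-2, -8, 5) = 5
n1.2 (Farouk): max(0, 7) = 7
n1 (Chen): min(5, 7) = 5
n2.1 (Farouk): max(7, 1) = 7
n2.2 (Farouk): max(3, 1) = 3
n2.3 (Farouk): max(8, 2) = 8
n2 (Chen): min(7, 3, 8) = 3
root (Farouk): max(5, 3) = 5
At root, Farouk picks n1 (highest: 5).
At n1, Chen picks n1.1 (lowest: 5).
At n1.1, Farouk picks n1.1.3 (highest: 5).
Terminal value 5.

root -> n1 -> n1.1 -> n1.1.3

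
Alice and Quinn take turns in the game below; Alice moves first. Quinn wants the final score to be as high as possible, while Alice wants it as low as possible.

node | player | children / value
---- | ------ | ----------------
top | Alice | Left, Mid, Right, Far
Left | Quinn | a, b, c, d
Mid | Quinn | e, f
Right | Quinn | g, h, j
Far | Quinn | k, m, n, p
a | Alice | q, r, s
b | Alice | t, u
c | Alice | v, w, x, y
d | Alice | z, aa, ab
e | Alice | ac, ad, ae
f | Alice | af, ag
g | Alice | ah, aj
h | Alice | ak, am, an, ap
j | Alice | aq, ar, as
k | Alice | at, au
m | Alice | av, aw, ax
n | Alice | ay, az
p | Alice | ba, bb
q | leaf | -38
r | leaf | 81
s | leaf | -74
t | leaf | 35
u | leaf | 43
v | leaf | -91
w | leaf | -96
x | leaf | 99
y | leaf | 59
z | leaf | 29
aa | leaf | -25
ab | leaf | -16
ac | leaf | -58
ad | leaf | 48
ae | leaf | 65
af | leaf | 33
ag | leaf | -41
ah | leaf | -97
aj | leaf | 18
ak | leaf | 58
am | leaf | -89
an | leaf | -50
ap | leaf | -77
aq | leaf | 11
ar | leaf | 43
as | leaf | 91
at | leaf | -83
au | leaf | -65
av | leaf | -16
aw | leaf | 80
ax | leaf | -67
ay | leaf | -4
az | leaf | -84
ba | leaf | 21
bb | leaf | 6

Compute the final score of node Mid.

-41

e (Alice): min(-58, 48, 65) = -58
f (Alice): min(33, -41) = -41
Mid (Quinn): max(-58, -41) = -41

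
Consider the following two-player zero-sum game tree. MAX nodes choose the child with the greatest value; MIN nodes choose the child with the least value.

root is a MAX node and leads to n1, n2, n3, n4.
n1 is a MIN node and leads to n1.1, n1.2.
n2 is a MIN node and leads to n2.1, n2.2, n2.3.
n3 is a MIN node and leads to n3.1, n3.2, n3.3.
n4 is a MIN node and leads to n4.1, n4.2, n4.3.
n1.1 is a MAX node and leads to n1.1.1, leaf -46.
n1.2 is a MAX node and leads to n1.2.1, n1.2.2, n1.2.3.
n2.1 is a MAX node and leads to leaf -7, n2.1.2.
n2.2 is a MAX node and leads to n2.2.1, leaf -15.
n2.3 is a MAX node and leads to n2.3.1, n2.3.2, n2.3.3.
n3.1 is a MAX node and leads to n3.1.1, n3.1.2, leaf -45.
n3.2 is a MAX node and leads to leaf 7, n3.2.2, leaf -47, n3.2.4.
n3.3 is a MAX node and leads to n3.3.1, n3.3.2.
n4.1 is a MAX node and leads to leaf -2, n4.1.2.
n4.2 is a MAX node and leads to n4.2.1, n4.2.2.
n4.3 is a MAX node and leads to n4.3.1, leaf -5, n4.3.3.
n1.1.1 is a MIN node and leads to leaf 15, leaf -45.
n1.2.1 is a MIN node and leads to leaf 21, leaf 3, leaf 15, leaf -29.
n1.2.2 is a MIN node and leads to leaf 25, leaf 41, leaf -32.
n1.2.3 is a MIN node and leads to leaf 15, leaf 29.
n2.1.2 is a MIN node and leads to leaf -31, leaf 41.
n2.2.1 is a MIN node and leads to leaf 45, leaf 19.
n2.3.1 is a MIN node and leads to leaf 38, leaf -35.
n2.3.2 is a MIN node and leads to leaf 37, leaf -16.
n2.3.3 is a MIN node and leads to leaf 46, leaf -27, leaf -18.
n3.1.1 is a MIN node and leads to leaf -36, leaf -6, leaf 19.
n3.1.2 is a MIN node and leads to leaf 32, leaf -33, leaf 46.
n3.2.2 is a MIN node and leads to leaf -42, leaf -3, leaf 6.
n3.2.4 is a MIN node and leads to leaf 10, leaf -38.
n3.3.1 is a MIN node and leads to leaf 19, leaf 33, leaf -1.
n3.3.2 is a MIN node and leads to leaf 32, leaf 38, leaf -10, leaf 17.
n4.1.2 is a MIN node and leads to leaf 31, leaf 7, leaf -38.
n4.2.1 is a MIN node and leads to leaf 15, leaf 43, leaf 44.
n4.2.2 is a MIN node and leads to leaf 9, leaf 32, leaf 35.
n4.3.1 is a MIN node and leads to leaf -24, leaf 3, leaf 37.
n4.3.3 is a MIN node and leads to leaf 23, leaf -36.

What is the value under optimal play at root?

-5

n1.1.1 (MIN): min(15, -45) = -45
n1.1 (MAX): max(-45, -46) = -45
n1.2.1 (MIN): min(21, 3, 15, -29) = -29
n1.2.2 (MIN): min(25, 41, -32) = -32
n1.2.3 (MIN): min(15, 29) = 15
n1.2 (MAX): max(-29, -32, 15) = 15
n1 (MIN): min(-45, 15) = -45
n2.1.2 (MIN): min(-31, 41) = -31
n2.1 (MAX): max(-7, -31) = -7
n2.2.1 (MIN): min(45, 19) = 19
n2.2 (MAX): max(19, -15) = 19
n2.3.1 (MIN): min(38, -35) = -35
n2.3.2 (MIN): min(37, -16) = -16
n2.3.3 (MIN): min(46, -27, -18) = -27
n2.3 (MAX): max(-35, -16, -27) = -16
n2 (MIN): min(-7, 19, -16) = -16
n3.1.1 (MIN): min(-36, -6, 19) = -36
n3.1.2 (MIN): min(32, -33, 46) = -33
n3.1 (MAX): max(-36, -33, -45) = -33
n3.2.2 (MIN): min(-42, -3, 6) = -42
n3.2.4 (MIN): min(10, -38) = -38
n3.2 (MAX): max(7, -42, -47, -38) = 7
n3.3.1 (MIN): min(19, 33, -1) = -1
n3.3.2 (MIN): min(32, 38, -10, 17) = -10
n3.3 (MAX): max(-1, -10) = -1
n3 (MIN): min(-33, 7, -1) = -33
n4.1.2 (MIN): min(31, 7, -38) = -38
n4.1 (MAX): max(-2, -38) = -2
n4.2.1 (MIN): min(15, 43, 44) = 15
n4.2.2 (MIN): min(9, 32, 35) = 9
n4.2 (MAX): max(15, 9) = 15
n4.3.1 (MIN): min(-24, 3, 37) = -24
n4.3.3 (MIN): min(23, -36) = -36
n4.3 (MAX): max(-24, -5, -36) = -5
n4 (MIN): min(-2, 15, -5) = -5
root (MAX): max(-45, -16, -33, -5) = -5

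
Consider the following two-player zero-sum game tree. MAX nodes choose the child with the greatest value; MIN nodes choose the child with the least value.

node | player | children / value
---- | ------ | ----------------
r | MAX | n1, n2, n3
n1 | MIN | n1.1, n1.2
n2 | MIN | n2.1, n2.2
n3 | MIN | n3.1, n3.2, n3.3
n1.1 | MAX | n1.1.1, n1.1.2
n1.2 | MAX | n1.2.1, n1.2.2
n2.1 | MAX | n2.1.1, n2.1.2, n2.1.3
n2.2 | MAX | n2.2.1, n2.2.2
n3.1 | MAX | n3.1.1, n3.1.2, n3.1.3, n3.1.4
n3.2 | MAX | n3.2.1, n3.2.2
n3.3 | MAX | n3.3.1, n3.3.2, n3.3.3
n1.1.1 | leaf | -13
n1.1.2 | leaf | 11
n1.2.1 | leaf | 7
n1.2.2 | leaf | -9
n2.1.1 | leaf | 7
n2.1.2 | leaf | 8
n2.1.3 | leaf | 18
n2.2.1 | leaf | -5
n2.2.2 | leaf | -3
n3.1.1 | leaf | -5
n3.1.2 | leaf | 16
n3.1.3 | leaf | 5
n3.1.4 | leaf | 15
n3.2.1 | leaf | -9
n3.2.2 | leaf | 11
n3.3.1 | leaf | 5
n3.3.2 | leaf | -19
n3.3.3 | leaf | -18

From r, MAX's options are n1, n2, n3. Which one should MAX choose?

n1

n1.1 (MAX): max(-13, 11) = 11
n1.2 (MAX): max(7, -9) = 7
n1 (MIN): min(11, 7) = 7
n2.1 (MAX): max(7, 8, 18) = 18
n2.2 (MAX): max(-5, -3) = -3
n2 (MIN): min(18, -3) = -3
n3.1 (MAX): max(-5, 16, 5, 15) = 16
n3.2 (MAX): max(-9, 11) = 11
n3.3 (MAX): max(5, -19, -18) = 5
n3 (MIN): min(16, 11, 5) = 5
r (MAX): max(7, -3, 5) = 7
MAX at r wants the highest of {n1=7, n2=-3, n3=5}, so chooses n1.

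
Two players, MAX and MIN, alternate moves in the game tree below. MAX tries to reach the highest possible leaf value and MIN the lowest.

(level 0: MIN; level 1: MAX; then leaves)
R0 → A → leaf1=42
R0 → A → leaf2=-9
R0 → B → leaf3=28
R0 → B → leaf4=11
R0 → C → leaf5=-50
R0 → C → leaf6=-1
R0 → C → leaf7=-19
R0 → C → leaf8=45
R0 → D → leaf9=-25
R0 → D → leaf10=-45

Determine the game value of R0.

A (MAX): max(42, -9) = 42
B (MAX): max(28, 11) = 28
C (MAX): max(-50, -1, -19, 45) = 45
D (MAX): max(-25, -45) = -25
R0 (MIN): min(42, 28, 45, -25) = -25

-25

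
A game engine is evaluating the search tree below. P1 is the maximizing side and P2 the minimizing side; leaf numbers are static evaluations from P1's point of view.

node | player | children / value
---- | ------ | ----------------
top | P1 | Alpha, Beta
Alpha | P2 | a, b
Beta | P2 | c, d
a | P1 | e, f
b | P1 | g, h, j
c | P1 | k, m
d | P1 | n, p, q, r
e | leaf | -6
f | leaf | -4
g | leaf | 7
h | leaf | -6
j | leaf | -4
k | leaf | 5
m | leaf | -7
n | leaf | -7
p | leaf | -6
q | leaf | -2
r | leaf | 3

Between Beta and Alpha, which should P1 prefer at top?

Beta

c (P1): max(5, -7) = 5
d (P1): max(-7, -6, -2, 3) = 3
Beta (P2): min(5, 3) = 3
a (P1): max(-6, -4) = -4
b (P1): max(7, -6, -4) = 7
Alpha (P2): min(-4, 7) = -4
P1 prefers the higher value; Beta=3, Alpha=-4. Beta is better since 3 > -4.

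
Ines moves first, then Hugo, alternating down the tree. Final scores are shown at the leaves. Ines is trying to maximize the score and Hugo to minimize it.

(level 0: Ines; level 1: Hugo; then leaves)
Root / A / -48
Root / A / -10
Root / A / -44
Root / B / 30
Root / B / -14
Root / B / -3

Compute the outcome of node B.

-14

B (Hugo): min(30, -14, -3) = -14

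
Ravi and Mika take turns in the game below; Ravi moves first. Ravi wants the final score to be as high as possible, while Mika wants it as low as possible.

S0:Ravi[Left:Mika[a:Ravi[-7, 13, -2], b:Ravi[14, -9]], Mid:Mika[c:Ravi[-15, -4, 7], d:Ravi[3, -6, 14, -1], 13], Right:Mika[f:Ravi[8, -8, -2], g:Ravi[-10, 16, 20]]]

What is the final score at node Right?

8

f (Ravi): max(8, -8, -2) = 8
g (Ravi): max(-10, 16, 20) = 20
Right (Mika): min(8, 20) = 8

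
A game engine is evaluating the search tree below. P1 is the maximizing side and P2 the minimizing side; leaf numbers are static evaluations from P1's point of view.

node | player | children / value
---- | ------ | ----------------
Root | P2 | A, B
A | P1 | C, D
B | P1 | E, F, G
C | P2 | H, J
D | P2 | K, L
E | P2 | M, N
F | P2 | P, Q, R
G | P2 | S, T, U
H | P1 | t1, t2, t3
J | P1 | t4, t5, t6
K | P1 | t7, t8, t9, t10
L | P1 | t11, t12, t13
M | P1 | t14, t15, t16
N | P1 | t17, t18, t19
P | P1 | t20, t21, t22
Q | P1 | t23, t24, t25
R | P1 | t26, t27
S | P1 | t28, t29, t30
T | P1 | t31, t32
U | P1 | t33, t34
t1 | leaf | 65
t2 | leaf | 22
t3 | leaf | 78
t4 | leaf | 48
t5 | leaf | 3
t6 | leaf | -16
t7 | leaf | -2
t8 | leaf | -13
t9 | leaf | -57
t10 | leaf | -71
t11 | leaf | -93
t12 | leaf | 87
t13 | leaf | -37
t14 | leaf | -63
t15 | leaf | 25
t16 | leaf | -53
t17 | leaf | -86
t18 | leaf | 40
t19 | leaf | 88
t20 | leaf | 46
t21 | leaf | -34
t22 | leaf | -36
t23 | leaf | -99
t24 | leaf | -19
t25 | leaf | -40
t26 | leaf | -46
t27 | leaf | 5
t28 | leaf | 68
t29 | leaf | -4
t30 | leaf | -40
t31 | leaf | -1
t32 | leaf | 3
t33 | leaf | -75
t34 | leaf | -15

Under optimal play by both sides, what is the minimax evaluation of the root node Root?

25

H (P1): max(65, 22, 78) = 78
J (P1): max(48, 3, -16) = 48
C (P2): min(78, 48) = 48
K (P1): max(-2, -13, -57, -71) = -2
L (P1): max(-93, 87, -37) = 87
D (P2): min(-2, 87) = -2
A (P1): max(48, -2) = 48
M (P1): max(-63, 25, -53) = 25
N (P1): max(-86, 40, 88) = 88
E (P2): min(25, 88) = 25
P (P1): max(46, -34, -36) = 46
Q (P1): max(-99, -19, -40) = -19
R (P1): max(-46, 5) = 5
F (P2): min(46, -19, 5) = -19
S (P1): max(68, -4, -40) = 68
T (P1): max(-1, 3) = 3
U (P1): max(-75, -15) = -15
G (P2): min(68, 3, -15) = -15
B (P1): max(25, -19, -15) = 25
Root (P2): min(48, 25) = 25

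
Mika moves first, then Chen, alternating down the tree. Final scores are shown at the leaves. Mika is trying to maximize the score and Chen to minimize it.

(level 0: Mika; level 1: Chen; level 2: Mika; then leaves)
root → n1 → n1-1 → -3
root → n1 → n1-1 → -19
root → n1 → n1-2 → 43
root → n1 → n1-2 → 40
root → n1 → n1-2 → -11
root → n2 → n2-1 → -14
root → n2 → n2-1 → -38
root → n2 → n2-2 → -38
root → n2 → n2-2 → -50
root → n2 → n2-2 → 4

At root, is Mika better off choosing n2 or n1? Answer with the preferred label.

n2-1 (Mika): max(-14, -38) = -14
n2-2 (Mika): max(-38, -50, 4) = 4
n2 (Chen): min(-14, 4) = -14
n1-1 (Mika): max(-3, -19) = -3
n1-2 (Mika): max(43, 40, -11) = 43
n1 (Chen): min(-3, 43) = -3
Mika prefers the higher value; n2=-14, n1=-3. n1 is better since -3 > -14.

n1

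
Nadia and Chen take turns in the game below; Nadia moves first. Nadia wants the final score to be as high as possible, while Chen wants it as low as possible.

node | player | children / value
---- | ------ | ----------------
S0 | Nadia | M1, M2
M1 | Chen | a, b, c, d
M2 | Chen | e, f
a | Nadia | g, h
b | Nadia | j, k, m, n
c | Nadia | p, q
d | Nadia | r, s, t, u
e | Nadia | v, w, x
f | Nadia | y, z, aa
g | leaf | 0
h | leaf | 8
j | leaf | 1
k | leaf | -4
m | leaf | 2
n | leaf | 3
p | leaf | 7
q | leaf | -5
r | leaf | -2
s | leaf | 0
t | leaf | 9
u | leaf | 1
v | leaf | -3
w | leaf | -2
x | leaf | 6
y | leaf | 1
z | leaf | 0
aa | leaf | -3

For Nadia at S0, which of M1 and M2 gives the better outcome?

a (Nadia): max(0, 8) = 8
b (Nadia): max(1, -4, 2, 3) = 3
c (Nadia): max(7, -5) = 7
d (Nadia): max(-2, 0, 9, 1) = 9
M1 (Chen): min(8, 3, 7, 9) = 3
e (Nadia): max(-3, -2, 6) = 6
f (Nadia): max(1, 0, -3) = 1
M2 (Chen): min(6, 1) = 1
Nadia prefers the higher value; M1=3, M2=1. M1 is better since 3 > 1.

M1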